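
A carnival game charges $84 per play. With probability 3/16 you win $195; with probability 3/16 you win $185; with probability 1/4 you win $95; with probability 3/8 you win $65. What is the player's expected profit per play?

E[payout] = 195·3/16 + 185·3/16 + 95·1/4 + 65·3/8
 = 585/16 + 555/16 + 95/4 + 195/8
 = 955/8
Net = 955/8 - 84 = 283/8

35.375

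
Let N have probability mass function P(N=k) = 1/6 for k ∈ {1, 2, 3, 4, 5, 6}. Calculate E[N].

E[N] = Σ n·P(N=n)
 = 1·1/6 + 2·1/6 + 3·1/6 + 4·1/6 + 5·1/6 + 6·1/6
 = 1/6 + 1/3 + 1/2 + 2/3 + 5/6 + 1
 = 7/2

3.5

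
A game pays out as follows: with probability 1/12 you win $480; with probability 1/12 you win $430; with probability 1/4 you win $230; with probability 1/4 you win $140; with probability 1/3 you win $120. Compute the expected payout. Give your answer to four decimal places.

208.3333

E[payout] = 480·1/12 + 430·1/12 + 230·1/4 + 140·1/4 + 120·1/3
 = 40 + 215/6 + 115/2 + 35 + 40
 = 625/3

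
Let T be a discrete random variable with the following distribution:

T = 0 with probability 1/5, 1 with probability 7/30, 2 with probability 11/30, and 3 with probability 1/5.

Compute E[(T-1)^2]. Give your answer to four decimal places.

1.3667

E[(T-1)^2] = Σ (t-1)^2·P(T=t)
 = 1·1/5 + 0·7/30 + 1·11/30 + 4·1/5
 = 1/5 + 0 + 11/30 + 4/5
 = 41/30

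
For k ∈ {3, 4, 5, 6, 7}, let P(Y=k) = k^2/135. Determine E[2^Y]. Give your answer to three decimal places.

E[2^Y] = Σ 2^y·P(Y=y)
 = 8·1/15 + 16·16/135 + 32·5/27 + 64·4/15 + 128·49/135
 = 8/15 + 256/135 + 160/27 + 256/15 + 6272/135
 = 9704/135

71.881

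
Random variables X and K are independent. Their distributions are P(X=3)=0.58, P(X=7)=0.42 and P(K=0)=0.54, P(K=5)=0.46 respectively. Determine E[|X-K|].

3.4472

E[|X-K|] = Σ_x Σ_k |x-k| · P(X=x)P(K=k)
 = 3·0.3132 + 2·0.2668 + 7·0.2268 + 2·0.1932
 = 0.9396 + 0.5336 + 1.5876 + 0.3864
 = 3.4472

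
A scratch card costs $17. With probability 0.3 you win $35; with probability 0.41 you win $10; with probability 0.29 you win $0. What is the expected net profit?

E[payout] = 35·0.3 + 10·0.41 + 0·0.29
 = 10.5 + 4.1 + 0
 = 14.6
Net = 14.6 - 17 = -2.4

-2.4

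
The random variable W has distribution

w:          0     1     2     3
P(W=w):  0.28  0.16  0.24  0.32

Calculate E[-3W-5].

-9.8

E[-3W-5] = Σ (-3w-5)·P(W=w)
 = (-5)·0.28 + (-8)·0.16 + (-11)·0.24 + (-14)·0.32
 = (-1.4) + (-1.28) + (-2.64) + (-4.48)
 = -9.8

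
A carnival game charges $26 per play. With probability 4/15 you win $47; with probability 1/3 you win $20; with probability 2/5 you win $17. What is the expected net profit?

0

E[payout] = 47·4/15 + 20·1/3 + 17·2/5
 = 188/15 + 20/3 + 34/5
 = 26
Net = 26 - 26 = 0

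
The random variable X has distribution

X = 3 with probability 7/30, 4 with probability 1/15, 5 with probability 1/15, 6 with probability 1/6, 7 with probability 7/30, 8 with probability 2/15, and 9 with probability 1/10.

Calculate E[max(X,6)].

6.8

E[max(X,6)] = Σ max(x,6)·P(X=x)
 = 6·7/30 + 6·1/15 + 6·1/15 + 6·1/6 + 7·7/30 + 8·2/15 + 9·1/10
 = 7/5 + 2/5 + 2/5 + 1 + 49/30 + 16/15 + 9/10
 = 34/5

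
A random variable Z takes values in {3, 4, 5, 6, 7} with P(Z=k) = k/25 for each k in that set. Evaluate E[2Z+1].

11.8

E[2Z+1] = Σ (2z+1)·P(Z=z)
 = 7·3/25 + 9·4/25 + 11·1/5 + 13·6/25 + 15·7/25
 = 21/25 + 36/25 + 11/5 + 78/25 + 21/5
 = 59/5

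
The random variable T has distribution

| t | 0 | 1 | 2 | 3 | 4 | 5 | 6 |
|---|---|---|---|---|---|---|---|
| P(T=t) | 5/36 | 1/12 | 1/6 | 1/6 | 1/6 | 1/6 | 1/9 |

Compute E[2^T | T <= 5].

P(T <= 5) = 5/36 + 1/12 + 1/6 + 1/6 + 1/6 + 1/6 = 8/9.
E[2^T | T <= 5] = [1·5/36 + 2·1/12 + 4·1/6 + 8·1/6 + 16·1/6 + 32·1/6] / (8/9)
 = 371/36 / (8/9)
 = 371/32

11.59375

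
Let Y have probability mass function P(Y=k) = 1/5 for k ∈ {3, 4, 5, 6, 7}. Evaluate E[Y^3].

E[Y^3] = Σ y^3·P(Y=y)
 = 27·1/5 + 64·1/5 + 125·1/5 + 216·1/5 + 343·1/5
 = 27/5 + 64/5 + 25 + 216/5 + 343/5
 = 155

155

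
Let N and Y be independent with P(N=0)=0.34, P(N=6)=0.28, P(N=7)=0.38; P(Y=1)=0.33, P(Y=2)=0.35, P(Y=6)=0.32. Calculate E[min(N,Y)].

1.947

E[min(N,Y)] = Σ_n Σ_y min(n,y) · P(N=n)P(Y=y)
 = 0·0.1122 + 0·0.119 + 0·0.1088 + 1·0.0924 + 2·0.098 + 6·0.0896 + 1·0.1254 + 2·0.133 + 6·0.1216
 = 0 + 0 + 0 + 0.0924 + 0.196 + 0.5376 + 0.1254 + 0.266 + 0.7296
 = 1.947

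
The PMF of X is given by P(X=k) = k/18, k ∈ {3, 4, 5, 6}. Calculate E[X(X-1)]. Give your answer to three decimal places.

19.222

E[X(X-1)] = Σ x(x-1)·P(X=x)
 = 6·1/6 + 12·2/9 + 20·5/18 + 30·1/3
 = 1 + 8/3 + 50/9 + 10
 = 173/9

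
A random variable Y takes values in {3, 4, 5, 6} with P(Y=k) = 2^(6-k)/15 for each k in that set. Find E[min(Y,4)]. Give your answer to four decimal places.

3.4667

E[min(Y,4)] = Σ min(y,4)·P(Y=y)
 = 3·8/15 + 4·4/15 + 4·2/15 + 4·1/15
 = 8/5 + 16/15 + 8/15 + 4/15
 = 52/15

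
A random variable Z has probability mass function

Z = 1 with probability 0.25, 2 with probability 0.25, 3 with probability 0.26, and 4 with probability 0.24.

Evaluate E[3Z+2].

9.47

E[3Z+2] = Σ (3z+2)·P(Z=z)
 = 5·0.25 + 8·0.25 + 11·0.26 + 14·0.24
 = 1.25 + 2 + 2.86 + 3.36
 = 9.47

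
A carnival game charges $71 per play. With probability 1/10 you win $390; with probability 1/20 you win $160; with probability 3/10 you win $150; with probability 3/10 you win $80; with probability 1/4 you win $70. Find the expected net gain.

E[payout] = 390·1/10 + 160·1/20 + 150·3/10 + 80·3/10 + 70·1/4
 = 39 + 8 + 45 + 24 + 35/2
 = 267/2
Net = 267/2 - 71 = 125/2

62.5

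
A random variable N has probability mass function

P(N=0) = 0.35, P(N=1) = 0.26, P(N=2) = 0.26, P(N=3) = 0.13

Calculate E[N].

E[N] = Σ n·P(N=n)
 = 0·0.35 + 1·0.26 + 2·0.26 + 3·0.13
 = 0 + 0.26 + 0.52 + 0.39
 = 1.17

1.17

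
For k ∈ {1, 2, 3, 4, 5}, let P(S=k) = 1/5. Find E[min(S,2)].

E[min(S,2)] = Σ min(s,2)·P(S=s)
 = 1·1/5 + 2·1/5 + 2·1/5 + 2·1/5 + 2·1/5
 = 1/5 + 2/5 + 2/5 + 2/5 + 2/5
 = 9/5

1.8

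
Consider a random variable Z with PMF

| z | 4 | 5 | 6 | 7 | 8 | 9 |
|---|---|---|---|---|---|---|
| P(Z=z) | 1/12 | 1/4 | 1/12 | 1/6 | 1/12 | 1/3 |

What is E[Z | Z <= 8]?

5.875

P(Z <= 8) = 1/12 + 1/4 + 1/12 + 1/6 + 1/12 = 2/3.
E[Z | Z <= 8] = [4·1/12 + 5·1/4 + 6·1/12 + 7·1/6 + 8·1/12] / (2/3)
 = 47/12 / (2/3)
 = 47/8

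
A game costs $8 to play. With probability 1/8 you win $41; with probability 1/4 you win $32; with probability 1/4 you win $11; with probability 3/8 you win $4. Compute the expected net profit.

E[payout] = 41·1/8 + 32·1/4 + 11·1/4 + 4·3/8
 = 41/8 + 8 + 11/4 + 3/2
 = 139/8
Net = 139/8 - 8 = 75/8

9.375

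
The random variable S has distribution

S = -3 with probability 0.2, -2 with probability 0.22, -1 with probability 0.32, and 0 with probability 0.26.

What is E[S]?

E[S] = Σ s·P(S=s)
 = (-3)·0.2 + (-2)·0.22 + (-1)·0.32 + 0·0.26
 = (-0.6) + (-0.44) + (-0.32) + 0
 = -1.36

-1.36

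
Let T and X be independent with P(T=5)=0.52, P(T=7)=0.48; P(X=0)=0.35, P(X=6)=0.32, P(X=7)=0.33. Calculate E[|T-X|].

2.7492

E[|T-X|] = Σ_t Σ_x |t-x| · P(T=t)P(X=x)
 = 5·0.182 + 1·0.1664 + 2·0.1716 + 7·0.168 + 1·0.1536 + 0·0.1584
 = 0.91 + 0.1664 + 0.3432 + 1.176 + 0.1536 + 0
 = 2.7492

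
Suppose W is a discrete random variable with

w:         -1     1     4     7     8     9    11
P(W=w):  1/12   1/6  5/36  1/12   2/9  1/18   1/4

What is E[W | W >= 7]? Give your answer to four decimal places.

P(W >= 7) = 1/12 + 2/9 + 1/18 + 1/4 = 11/18.
E[W | W >= 7] = [7·1/12 + 8·2/9 + 9·1/18 + 11·1/4] / (11/18)
 = 101/18 / (11/18)
 = 101/11

9.1818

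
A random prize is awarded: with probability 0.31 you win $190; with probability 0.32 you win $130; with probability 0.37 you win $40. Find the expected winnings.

115.3

E[payout] = 190·0.31 + 130·0.32 + 40·0.37
 = 58.9 + 41.6 + 14.8
 = 115.3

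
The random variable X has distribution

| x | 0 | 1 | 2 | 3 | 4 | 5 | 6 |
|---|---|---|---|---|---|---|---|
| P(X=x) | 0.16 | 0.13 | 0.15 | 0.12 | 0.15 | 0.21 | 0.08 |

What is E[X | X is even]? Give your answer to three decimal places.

P(X is even) = 0.16 + 0.15 + 0.15 + 0.08 = 0.54.
E[X | X is even] = [0·0.16 + 2·0.15 + 4·0.15 + 6·0.08] / 0.54
 = 1.38 / 0.54
 = 23/9

2.556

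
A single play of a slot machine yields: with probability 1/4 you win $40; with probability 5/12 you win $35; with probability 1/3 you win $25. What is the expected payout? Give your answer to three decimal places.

32.917

E[payout] = 40·1/4 + 35·5/12 + 25·1/3
 = 10 + 175/12 + 25/3
 = 395/12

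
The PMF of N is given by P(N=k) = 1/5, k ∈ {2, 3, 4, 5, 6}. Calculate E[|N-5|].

E[|N-5|] = Σ |n-5|·P(N=n)
 = 3·1/5 + 2·1/5 + 1·1/5 + 0·1/5 + 1·1/5
 = 3/5 + 2/5 + 1/5 + 0 + 1/5
 = 7/5

1.4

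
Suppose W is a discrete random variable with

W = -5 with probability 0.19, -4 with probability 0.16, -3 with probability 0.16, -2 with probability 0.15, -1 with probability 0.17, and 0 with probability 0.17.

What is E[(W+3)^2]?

E[(W+3)^2] = Σ (w+3)^2·P(W=w)
 = 4·0.19 + 1·0.16 + 0·0.16 + 1·0.15 + 4·0.17 + 9·0.17
 = 0.76 + 0.16 + 0 + 0.15 + 0.68 + 1.53
 = 3.28

3.28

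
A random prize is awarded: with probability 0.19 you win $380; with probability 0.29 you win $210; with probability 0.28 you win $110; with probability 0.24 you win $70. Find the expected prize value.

180.7

E[payout] = 380·0.19 + 210·0.29 + 110·0.28 + 70·0.24
 = 72.2 + 60.9 + 30.8 + 16.8
 = 180.7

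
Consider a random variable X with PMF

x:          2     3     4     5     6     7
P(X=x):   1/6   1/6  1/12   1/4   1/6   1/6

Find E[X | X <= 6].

4.1

P(X <= 6) = 1/6 + 1/6 + 1/12 + 1/4 + 1/6 = 5/6.
E[X | X <= 6] = [2·1/6 + 3·1/6 + 4·1/12 + 5·1/4 + 6·1/6] / (5/6)
 = 41/12 / (5/6)
 = 41/10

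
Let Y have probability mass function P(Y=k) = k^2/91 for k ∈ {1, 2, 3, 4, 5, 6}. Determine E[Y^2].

E[Y^2] = Σ y^2·P(Y=y)
 = 1·1/91 + 4·4/91 + 9·9/91 + 16·16/91 + 25·25/91 + 36·36/91
 = 1/91 + 16/91 + 81/91 + 256/91 + 625/91 + 1296/91
 = 25

25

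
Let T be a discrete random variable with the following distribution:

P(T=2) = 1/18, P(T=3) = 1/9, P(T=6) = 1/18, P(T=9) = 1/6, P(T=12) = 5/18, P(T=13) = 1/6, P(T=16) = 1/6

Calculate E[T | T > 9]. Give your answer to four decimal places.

13.3636

P(T > 9) = 5/18 + 1/6 + 1/6 = 11/18.
E[T | T > 9] = [12·5/18 + 13·1/6 + 16·1/6] / (11/18)
 = 49/6 / (11/18)
 = 147/11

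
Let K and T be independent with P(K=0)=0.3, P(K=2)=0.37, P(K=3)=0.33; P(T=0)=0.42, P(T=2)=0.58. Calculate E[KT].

2.0068

E[KT] = Σ_k Σ_t kt · P(K=k)P(T=t)
 = 0·0.126 + 0·0.174 + 0·0.1554 + 4·0.2146 + 0·0.1386 + 6·0.1914
 = 0 + 0 + 0 + 0.8584 + 0 + 1.1484
 = 2.0068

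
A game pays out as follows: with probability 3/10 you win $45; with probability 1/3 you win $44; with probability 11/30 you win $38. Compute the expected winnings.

42.1

E[payout] = 45·3/10 + 44·1/3 + 38·11/30
 = 27/2 + 44/3 + 209/15
 = 421/10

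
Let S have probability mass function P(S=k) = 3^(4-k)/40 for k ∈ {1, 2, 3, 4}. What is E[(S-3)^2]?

2.95

E[(S-3)^2] = Σ (s-3)^2·P(S=s)
 = 4·27/40 + 1·9/40 + 0·3/40 + 1·1/40
 = 27/10 + 9/40 + 0 + 1/40
 = 59/20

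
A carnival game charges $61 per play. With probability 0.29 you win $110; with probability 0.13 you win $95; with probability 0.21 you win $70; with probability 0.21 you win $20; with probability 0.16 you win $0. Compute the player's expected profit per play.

E[payout] = 110·0.29 + 95·0.13 + 70·0.21 + 20·0.21 + 0·0.16
 = 31.9 + 12.35 + 14.7 + 4.2 + 0
 = 63.15
Net = 63.15 - 61 = 2.15

2.15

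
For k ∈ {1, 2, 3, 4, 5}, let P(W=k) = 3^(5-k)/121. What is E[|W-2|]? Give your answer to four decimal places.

E[|W-2|] = Σ |w-2|·P(W=w)
 = 1·81/121 + 0·27/121 + 1·9/121 + 2·3/121 + 3·1/121
 = 81/121 + 0 + 9/121 + 6/121 + 3/121
 = 9/11

0.8182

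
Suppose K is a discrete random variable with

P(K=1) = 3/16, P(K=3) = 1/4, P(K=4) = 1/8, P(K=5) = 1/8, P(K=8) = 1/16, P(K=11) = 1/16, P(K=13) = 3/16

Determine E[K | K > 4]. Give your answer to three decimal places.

P(K > 4) = 1/8 + 1/16 + 1/16 + 3/16 = 7/16.
E[K | K > 4] = [5·1/8 + 8·1/16 + 11·1/16 + 13·3/16] / (7/16)
 = 17/4 / (7/16)
 = 68/7

9.714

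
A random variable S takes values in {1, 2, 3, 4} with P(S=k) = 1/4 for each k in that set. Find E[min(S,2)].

E[min(S,2)] = Σ min(s,2)·P(S=s)
 = 1·1/4 + 2·1/4 + 2·1/4 + 2·1/4
 = 1/4 + 1/2 + 1/2 + 1/2
 = 7/4

1.75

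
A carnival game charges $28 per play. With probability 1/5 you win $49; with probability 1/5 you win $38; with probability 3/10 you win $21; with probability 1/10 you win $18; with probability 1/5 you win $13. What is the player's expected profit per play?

E[payout] = 49·1/5 + 38·1/5 + 21·3/10 + 18·1/10 + 13·1/5
 = 49/5 + 38/5 + 63/10 + 9/5 + 13/5
 = 281/10
Net = 281/10 - 28 = 1/10

0.1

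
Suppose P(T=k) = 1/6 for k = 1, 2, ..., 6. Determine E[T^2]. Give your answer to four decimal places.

15.1667

E[T^2] = Σ t^2·P(T=t)
 = 1·1/6 + 4·1/6 + 9·1/6 + 16·1/6 + 25·1/6 + 36·1/6
 = 1/6 + 2/3 + 3/2 + 8/3 + 25/6 + 6
 = 91/6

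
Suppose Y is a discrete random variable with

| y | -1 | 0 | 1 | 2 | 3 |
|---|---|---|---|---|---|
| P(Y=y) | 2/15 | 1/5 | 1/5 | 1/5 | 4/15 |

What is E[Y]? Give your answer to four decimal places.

1.2667

E[Y] = Σ y·P(Y=y)
 = (-1)·2/15 + 0·1/5 + 1·1/5 + 2·1/5 + 3·4/15
 = (-2/15) + 0 + 1/5 + 2/5 + 4/5
 = 19/15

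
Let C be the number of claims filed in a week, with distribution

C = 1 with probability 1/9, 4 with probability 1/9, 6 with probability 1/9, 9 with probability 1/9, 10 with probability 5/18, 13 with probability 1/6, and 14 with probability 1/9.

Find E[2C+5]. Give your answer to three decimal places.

E[2C+5] = Σ (2c+5)·P(C=c)
 = 7·1/9 + 13·1/9 + 17·1/9 + 23·1/9 + 25·5/18 + 31·1/6 + 33·1/9
 = 7/9 + 13/9 + 17/9 + 23/9 + 125/18 + 31/6 + 11/3
 = 202/9

22.444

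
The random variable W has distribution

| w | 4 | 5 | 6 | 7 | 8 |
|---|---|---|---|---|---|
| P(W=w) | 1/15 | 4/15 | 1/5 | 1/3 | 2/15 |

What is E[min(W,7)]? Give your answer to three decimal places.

6.067

E[min(W,7)] = Σ min(w,7)·P(W=w)
 = 4·1/15 + 5·4/15 + 6·1/5 + 7·1/3 + 7·2/15
 = 4/15 + 4/3 + 6/5 + 7/3 + 14/15
 = 91/15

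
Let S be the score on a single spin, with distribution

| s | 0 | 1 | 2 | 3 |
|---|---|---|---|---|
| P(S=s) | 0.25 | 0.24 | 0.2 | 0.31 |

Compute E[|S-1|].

1.07

E[|S-1|] = Σ |s-1|·P(S=s)
 = 1·0.25 + 0·0.24 + 1·0.2 + 2·0.31
 = 0.25 + 0 + 0.2 + 0.62
 = 1.07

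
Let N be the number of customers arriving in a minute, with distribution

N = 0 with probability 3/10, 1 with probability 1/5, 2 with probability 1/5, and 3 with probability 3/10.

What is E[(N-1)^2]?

1.7

E[(N-1)^2] = Σ (n-1)^2·P(N=n)
 = 1·3/10 + 0·1/5 + 1·1/5 + 4·3/10
 = 3/10 + 0 + 1/5 + 6/5
 = 17/10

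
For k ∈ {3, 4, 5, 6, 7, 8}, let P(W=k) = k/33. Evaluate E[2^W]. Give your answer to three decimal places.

108.364

E[2^W] = Σ 2^w·P(W=w)
 = 8·1/11 + 16·4/33 + 32·5/33 + 64·2/11 + 128·7/33 + 256·8/33
 = 8/11 + 64/33 + 160/33 + 128/11 + 896/33 + 2048/33
 = 1192/11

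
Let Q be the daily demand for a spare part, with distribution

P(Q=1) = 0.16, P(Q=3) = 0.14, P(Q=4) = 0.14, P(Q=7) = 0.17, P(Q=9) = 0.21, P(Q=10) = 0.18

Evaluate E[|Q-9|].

E[|Q-9|] = Σ |q-9|·P(Q=q)
 = 8·0.16 + 6·0.14 + 5·0.14 + 2·0.17 + 0·0.21 + 1·0.18
 = 1.28 + 0.84 + 0.7 + 0.34 + 0 + 0.18
 = 3.34

3.34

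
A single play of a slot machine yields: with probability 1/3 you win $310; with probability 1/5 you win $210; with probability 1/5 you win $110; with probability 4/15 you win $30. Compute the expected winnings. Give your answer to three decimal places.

E[payout] = 310·1/3 + 210·1/5 + 110·1/5 + 30·4/15
 = 310/3 + 42 + 22 + 8
 = 526/3

175.333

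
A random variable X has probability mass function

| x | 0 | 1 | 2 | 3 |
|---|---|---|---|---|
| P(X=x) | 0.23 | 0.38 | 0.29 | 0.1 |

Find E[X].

1.26

E[X] = Σ x·P(X=x)
 = 0·0.23 + 1·0.38 + 2·0.29 + 3·0.1
 = 0 + 0.38 + 0.58 + 0.3
 = 1.26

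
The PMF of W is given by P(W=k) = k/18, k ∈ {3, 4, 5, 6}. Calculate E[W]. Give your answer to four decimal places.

E[W] = Σ w·P(W=w)
 = 3·1/6 + 4·2/9 + 5·5/18 + 6·1/3
 = 1/2 + 8/9 + 25/18 + 2
 = 43/9

4.7778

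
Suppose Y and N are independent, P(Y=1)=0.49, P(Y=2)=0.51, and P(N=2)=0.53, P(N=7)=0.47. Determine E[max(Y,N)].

E[max(Y,N)] = Σ_y Σ_n max(y,n) · P(Y=y)P(N=n)
 = 2·0.2597 + 7·0.2303 + 2·0.2703 + 7·0.2397
 = 0.5194 + 1.6121 + 0.5406 + 1.6779
 = 4.35

4.35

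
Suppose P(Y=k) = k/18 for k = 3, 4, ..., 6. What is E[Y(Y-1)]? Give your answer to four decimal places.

19.2222

E[Y(Y-1)] = Σ y(y-1)·P(Y=y)
 = 6·1/6 + 12·2/9 + 20·5/18 + 30·1/3
 = 1 + 8/3 + 50/9 + 10
 = 173/9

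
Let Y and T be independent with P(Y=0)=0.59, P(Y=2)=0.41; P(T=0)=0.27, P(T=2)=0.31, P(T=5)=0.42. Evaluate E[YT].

E[YT] = Σ_y Σ_t yt · P(Y=y)P(T=t)
 = 0·0.1593 + 0·0.1829 + 0·0.2478 + 0·0.1107 + 4·0.1271 + 10·0.1722
 = 0 + 0 + 0 + 0 + 0.5084 + 1.722
 = 2.2304

2.2304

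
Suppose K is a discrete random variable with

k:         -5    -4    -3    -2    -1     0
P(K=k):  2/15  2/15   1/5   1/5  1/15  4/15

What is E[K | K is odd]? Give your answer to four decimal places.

-3.3333

P(K is odd) = 2/15 + 1/5 + 1/15 = 2/5.
E[K | K is odd] = [(-5)·2/15 + (-3)·1/5 + (-1)·1/15] / (2/5)
 = -4/3 / (2/5)
 = -10/3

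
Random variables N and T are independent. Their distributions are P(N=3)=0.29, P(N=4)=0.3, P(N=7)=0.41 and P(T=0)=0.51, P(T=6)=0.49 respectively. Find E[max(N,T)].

5.6603

E[max(N,T)] = Σ_n Σ_t max(n,t) · P(N=n)P(T=t)
 = 3·0.1479 + 6·0.1421 + 4·0.153 + 6·0.147 + 7·0.2091 + 7·0.2009
 = 0.4437 + 0.8526 + 0.612 + 0.882 + 1.4637 + 1.4063
 = 5.6603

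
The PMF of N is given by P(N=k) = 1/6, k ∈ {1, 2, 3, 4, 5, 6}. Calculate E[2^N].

21

E[2^N] = Σ 2^n·P(N=n)
 = 2·1/6 + 4·1/6 + 8·1/6 + 16·1/6 + 32·1/6 + 64·1/6
 = 1/3 + 2/3 + 4/3 + 8/3 + 16/3 + 32/3
 = 21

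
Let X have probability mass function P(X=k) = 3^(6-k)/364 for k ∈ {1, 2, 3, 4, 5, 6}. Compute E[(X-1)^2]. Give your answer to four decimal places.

E[(X-1)^2] = Σ (x-1)^2·P(X=x)
 = 0·243/364 + 1·81/364 + 4·27/364 + 9·9/364 + 16·3/364 + 25·1/364
 = 0 + 81/364 + 27/91 + 81/364 + 12/91 + 25/364
 = 49/52

0.9423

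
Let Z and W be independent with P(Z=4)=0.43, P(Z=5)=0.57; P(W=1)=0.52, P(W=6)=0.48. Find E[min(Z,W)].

E[min(Z,W)] = Σ_z Σ_w min(z,w) · P(Z=z)P(W=w)
 = 1·0.2236 + 4·0.2064 + 1·0.2964 + 5·0.2736
 = 0.2236 + 0.8256 + 0.2964 + 1.368
 = 2.7136

2.7136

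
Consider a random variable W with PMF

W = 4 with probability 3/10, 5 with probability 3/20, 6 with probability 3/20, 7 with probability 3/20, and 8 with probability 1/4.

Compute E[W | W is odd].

6

P(W is odd) = 3/20 + 3/20 = 3/10.
E[W | W is odd] = [5·3/20 + 7·3/20] / (3/10)
 = 9/5 / (3/10)
 = 6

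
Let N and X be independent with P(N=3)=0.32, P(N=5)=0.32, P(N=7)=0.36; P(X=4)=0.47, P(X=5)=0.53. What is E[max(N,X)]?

5.5696

E[max(N,X)] = Σ_n Σ_x max(n,x) · P(N=n)P(X=x)
 = 4·0.1504 + 5·0.1696 + 5·0.1504 + 5·0.1696 + 7·0.1692 + 7·0.1908
 = 0.6016 + 0.848 + 0.752 + 0.848 + 1.1844 + 1.3356
 = 5.5696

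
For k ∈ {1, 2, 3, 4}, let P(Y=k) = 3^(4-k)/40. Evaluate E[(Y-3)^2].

2.95

E[(Y-3)^2] = Σ (y-3)^2·P(Y=y)
 = 4·27/40 + 1·9/40 + 0·3/40 + 1·1/40
 = 27/10 + 9/40 + 0 + 1/40
 = 59/20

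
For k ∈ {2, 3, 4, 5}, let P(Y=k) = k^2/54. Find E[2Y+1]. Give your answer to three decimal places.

E[2Y+1] = Σ (2y+1)·P(Y=y)
 = 5·2/27 + 7·1/6 + 9·8/27 + 11·25/54
 = 10/27 + 7/6 + 8/3 + 275/54
 = 251/27

9.296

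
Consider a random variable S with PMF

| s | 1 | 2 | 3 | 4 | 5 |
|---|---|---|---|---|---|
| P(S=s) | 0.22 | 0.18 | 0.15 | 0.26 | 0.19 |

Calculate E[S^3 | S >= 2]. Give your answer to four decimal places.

P(S >= 2) = 0.18 + 0.15 + 0.26 + 0.19 = 0.78.
E[S^3 | S >= 2] = [8·0.18 + 27·0.15 + 64·0.26 + 125·0.19] / 0.78
 = 45.88 / 0.78
 = 2294/39

58.8205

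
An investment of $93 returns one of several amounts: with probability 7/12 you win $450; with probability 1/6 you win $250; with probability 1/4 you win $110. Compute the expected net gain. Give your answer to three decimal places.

238.667

E[payout] = 450·7/12 + 250·1/6 + 110·1/4
 = 525/2 + 125/3 + 55/2
 = 995/3
Net = 995/3 - 93 = 716/3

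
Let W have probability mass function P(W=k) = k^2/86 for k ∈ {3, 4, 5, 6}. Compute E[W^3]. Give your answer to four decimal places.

141.4884

E[W^3] = Σ w^3·P(W=w)
 = 27·9/86 + 64·8/43 + 125·25/86 + 216·18/43
 = 243/86 + 512/43 + 3125/86 + 3888/43
 = 6084/43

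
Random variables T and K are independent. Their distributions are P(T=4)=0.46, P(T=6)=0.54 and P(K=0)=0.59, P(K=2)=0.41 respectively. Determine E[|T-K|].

4.26

E[|T-K|] = Σ_t Σ_k |t-k| · P(T=t)P(K=k)
 = 4·0.2714 + 2·0.1886 + 6·0.3186 + 4·0.2214
 = 1.0856 + 0.3772 + 1.9116 + 0.8856
 = 4.26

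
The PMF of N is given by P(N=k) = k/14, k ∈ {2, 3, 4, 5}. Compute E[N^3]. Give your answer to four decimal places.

69.8571

E[N^3] = Σ n^3·P(N=n)
 = 8·1/7 + 27·3/14 + 64·2/7 + 125·5/14
 = 8/7 + 81/14 + 128/7 + 625/14
 = 489/7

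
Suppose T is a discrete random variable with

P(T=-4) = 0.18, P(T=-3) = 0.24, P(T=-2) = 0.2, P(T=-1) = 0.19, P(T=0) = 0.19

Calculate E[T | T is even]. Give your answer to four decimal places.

-1.9649

P(T is even) = 0.18 + 0.2 + 0.19 = 0.57.
E[T | T is even] = [(-4)·0.18 + (-2)·0.2 + 0·0.19] / 0.57
 = -1.12 / 0.57
 = -112/57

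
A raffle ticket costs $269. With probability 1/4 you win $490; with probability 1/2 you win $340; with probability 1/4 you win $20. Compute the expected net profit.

28.5

E[payout] = 490·1/4 + 340·1/2 + 20·1/4
 = 245/2 + 170 + 5
 = 595/2
Net = 595/2 - 269 = 57/2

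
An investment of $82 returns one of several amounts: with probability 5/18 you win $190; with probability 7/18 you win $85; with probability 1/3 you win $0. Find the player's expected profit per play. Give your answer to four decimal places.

3.8333

E[payout] = 190·5/18 + 85·7/18 + 0·1/3
 = 475/9 + 595/18 + 0
 = 515/6
Net = 515/6 - 82 = 23/6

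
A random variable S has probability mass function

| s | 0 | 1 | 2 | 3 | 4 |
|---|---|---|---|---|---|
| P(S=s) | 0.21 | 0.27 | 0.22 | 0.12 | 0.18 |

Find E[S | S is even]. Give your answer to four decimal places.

P(S is even) = 0.21 + 0.22 + 0.18 = 0.61.
E[S | S is even] = [0·0.21 + 2·0.22 + 4·0.18] / 0.61
 = 1.16 / 0.61
 = 116/61

1.9016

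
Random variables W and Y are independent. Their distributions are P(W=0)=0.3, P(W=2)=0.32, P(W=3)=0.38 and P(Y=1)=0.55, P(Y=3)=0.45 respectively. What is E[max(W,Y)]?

2.494

E[max(W,Y)] = Σ_w Σ_y max(w,y) · P(W=w)P(Y=y)
 = 1·0.165 + 3·0.135 + 2·0.176 + 3·0.144 + 3·0.209 + 3·0.171
 = 0.165 + 0.405 + 0.352 + 0.432 + 0.627 + 0.513
 = 2.494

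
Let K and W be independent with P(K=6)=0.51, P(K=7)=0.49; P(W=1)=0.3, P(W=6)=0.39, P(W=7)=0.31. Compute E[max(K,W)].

E[max(K,W)] = Σ_k Σ_w max(k,w) · P(K=k)P(W=w)
 = 6·0.153 + 6·0.1989 + 7·0.1581 + 7·0.147 + 7·0.1911 + 7·0.1519
 = 0.918 + 1.1934 + 1.1067 + 1.029 + 1.3377 + 1.0633
 = 6.6481

6.6481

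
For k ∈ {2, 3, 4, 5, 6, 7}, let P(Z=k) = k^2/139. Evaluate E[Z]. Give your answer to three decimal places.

E[Z] = Σ z·P(Z=z)
 = 2·4/139 + 3·9/139 + 4·16/139 + 5·25/139 + 6·36/139 + 7·49/139
 = 8/139 + 27/139 + 64/139 + 125/139 + 216/139 + 343/139
 = 783/139

5.633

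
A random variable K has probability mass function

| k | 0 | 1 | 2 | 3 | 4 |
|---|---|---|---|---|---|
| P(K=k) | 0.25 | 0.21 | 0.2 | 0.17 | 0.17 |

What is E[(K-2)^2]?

2.06

E[(K-2)^2] = Σ (k-2)^2·P(K=k)
 = 4·0.25 + 1·0.21 + 0·0.2 + 1·0.17 + 4·0.17
 = 1 + 0.21 + 0 + 0.17 + 0.68
 = 2.06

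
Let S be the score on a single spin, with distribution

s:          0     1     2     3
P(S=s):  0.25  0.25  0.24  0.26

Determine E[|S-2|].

1.01

E[|S-2|] = Σ |s-2|·P(S=s)
 = 2·0.25 + 1·0.25 + 0·0.24 + 1·0.26
 = 0.5 + 0.25 + 0 + 0.26
 = 1.01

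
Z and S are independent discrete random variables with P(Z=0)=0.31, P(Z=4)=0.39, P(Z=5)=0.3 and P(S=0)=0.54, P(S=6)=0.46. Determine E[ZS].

E[ZS] = Σ_z Σ_s zs · P(Z=z)P(S=s)
 = 0·0.1674 + 0·0.1426 + 0·0.2106 + 24·0.1794 + 0·0.162 + 30·0.138
 = 0 + 0 + 0 + 4.3056 + 0 + 4.14
 = 8.4456

8.4456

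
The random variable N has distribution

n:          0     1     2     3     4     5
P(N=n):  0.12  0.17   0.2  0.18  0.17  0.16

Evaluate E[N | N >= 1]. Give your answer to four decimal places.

P(N >= 1) = 0.17 + 0.2 + 0.18 + 0.17 + 0.16 = 0.88.
E[N | N >= 1] = [1·0.17 + 2·0.2 + 3·0.18 + 4·0.17 + 5·0.16] / 0.88
 = 2.59 / 0.88
 = 259/88

2.9432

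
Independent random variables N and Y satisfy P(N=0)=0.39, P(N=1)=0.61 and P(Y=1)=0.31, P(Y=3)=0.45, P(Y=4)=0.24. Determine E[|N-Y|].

2.01

E[|N-Y|] = Σ_n Σ_y |n-y| · P(N=n)P(Y=y)
 = 1·0.1209 + 3·0.1755 + 4·0.0936 + 0·0.1891 + 2·0.2745 + 3·0.1464
 = 0.1209 + 0.5265 + 0.3744 + 0 + 0.549 + 0.4392
 = 2.01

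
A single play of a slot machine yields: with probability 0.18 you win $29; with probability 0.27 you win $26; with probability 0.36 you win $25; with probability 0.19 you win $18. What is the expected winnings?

24.66

E[payout] = 29·0.18 + 26·0.27 + 25·0.36 + 18·0.19
 = 5.22 + 7.02 + 9 + 3.42
 = 24.66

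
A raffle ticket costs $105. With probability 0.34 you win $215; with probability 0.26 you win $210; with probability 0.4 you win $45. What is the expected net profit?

E[payout] = 215·0.34 + 210·0.26 + 45·0.4
 = 73.1 + 54.6 + 18
 = 145.7
Net = 145.7 - 105 = 40.7

40.7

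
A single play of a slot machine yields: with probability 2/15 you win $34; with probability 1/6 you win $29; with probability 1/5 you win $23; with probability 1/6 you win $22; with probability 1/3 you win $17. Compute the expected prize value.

23.3

E[payout] = 34·2/15 + 29·1/6 + 23·1/5 + 22·1/6 + 17·1/3
 = 68/15 + 29/6 + 23/5 + 11/3 + 17/3
 = 233/10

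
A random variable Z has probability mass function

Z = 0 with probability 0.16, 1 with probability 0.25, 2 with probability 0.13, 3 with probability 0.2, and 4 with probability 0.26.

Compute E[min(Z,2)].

E[min(Z,2)] = Σ min(z,2)·P(Z=z)
 = 0·0.16 + 1·0.25 + 2·0.13 + 2·0.2 + 2·0.26
 = 0 + 0.25 + 0.26 + 0.4 + 0.52
 = 1.43

1.43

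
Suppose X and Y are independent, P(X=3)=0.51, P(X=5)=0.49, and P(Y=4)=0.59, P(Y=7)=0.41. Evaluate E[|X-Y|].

1.8282

E[|X-Y|] = Σ_x Σ_y |x-y| · P(X=x)P(Y=y)
 = 1·0.3009 + 4·0.2091 + 1·0.2891 + 2·0.2009
 = 0.3009 + 0.8364 + 0.2891 + 0.4018
 = 1.8282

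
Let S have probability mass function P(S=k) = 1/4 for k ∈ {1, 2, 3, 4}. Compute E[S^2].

7.5

E[S^2] = Σ s^2·P(S=s)
 = 1·1/4 + 4·1/4 + 9·1/4 + 16·1/4
 = 1/4 + 1 + 9/4 + 4
 = 15/2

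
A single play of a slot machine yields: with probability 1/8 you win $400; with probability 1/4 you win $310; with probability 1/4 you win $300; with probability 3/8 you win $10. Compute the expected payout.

E[payout] = 400·1/8 + 310·1/4 + 300·1/4 + 10·3/8
 = 50 + 155/2 + 75 + 15/4
 = 825/4

206.25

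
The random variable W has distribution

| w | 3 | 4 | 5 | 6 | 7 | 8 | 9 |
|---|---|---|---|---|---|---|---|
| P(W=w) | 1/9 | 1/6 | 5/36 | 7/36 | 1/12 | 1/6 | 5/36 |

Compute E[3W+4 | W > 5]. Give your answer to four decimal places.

P(W > 5) = 7/36 + 1/12 + 1/6 + 5/36 = 7/12.
E[3W+4 | W > 5] = [22·7/36 + 25·1/12 + 28·1/6 + 31·5/36] / (7/12)
 = 46/3 / (7/12)
 = 184/7

26.2857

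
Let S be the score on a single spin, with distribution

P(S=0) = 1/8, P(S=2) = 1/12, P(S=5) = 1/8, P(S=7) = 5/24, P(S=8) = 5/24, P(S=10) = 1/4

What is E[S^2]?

52

E[S^2] = Σ s^2·P(S=s)
 = 0·1/8 + 4·1/12 + 25·1/8 + 49·5/24 + 64·5/24 + 100·1/4
 = 0 + 1/3 + 25/8 + 245/24 + 40/3 + 25
 = 52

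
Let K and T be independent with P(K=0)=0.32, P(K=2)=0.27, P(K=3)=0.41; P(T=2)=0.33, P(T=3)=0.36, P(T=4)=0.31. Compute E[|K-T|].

1.4806

E[|K-T|] = Σ_k Σ_t |k-t| · P(K=k)P(T=t)
 = 2·0.1056 + 3·0.1152 + 4·0.0992 + 0·0.0891 + 1·0.0972 + 2·0.0837 + 1·0.1353 + 0·0.1476 + 1·0.1271
 = 0.2112 + 0.3456 + 0.3968 + 0 + 0.0972 + 0.1674 + 0.1353 + 0 + 0.1271
 = 1.4806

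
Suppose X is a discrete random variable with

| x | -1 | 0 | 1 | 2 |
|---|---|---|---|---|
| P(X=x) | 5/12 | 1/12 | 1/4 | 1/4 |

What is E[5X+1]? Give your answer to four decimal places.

E[5X+1] = Σ (5x+1)·P(X=x)
 = (-4)·5/12 + 1·1/12 + 6·1/4 + 11·1/4
 = (-5/3) + 1/12 + 3/2 + 11/4
 = 8/3

2.6667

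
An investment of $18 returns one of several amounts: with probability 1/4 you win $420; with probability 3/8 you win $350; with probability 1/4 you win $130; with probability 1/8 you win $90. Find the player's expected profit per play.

E[payout] = 420·1/4 + 350·3/8 + 130·1/4 + 90·1/8
 = 105 + 525/4 + 65/2 + 45/4
 = 280
Net = 280 - 18 = 262

262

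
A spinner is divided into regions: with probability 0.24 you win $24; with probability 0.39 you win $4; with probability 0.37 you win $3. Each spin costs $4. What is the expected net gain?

4.43

E[payout] = 24·0.24 + 4·0.39 + 3·0.37
 = 5.76 + 1.56 + 1.11
 = 8.43
Net = 8.43 - 4 = 4.43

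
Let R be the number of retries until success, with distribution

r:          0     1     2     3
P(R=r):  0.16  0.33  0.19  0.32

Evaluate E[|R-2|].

E[|R-2|] = Σ |r-2|·P(R=r)
 = 2·0.16 + 1·0.33 + 0·0.19 + 1·0.32
 = 0.32 + 0.33 + 0 + 0.32
 = 0.97

0.97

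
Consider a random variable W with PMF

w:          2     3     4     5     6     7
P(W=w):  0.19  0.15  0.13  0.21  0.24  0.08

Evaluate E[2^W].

E[2^W] = Σ 2^w·P(W=w)
 = 4·0.19 + 8·0.15 + 16·0.13 + 32·0.21 + 64·0.24 + 128·0.08
 = 0.76 + 1.2 + 2.08 + 6.72 + 15.36 + 10.24
 = 36.36

36.36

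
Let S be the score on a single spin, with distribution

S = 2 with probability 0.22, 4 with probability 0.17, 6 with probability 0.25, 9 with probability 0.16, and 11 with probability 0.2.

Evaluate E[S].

E[S] = Σ s·P(S=s)
 = 2·0.22 + 4·0.17 + 6·0.25 + 9·0.16 + 11·0.2
 = 0.44 + 0.68 + 1.5 + 1.44 + 2.2
 = 6.26

6.26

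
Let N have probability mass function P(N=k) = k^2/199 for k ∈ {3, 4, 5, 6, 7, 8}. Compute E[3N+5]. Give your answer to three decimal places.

E[3N+5] = Σ (3n+5)·P(N=n)
 = 14·9/199 + 17·16/199 + 20·25/199 + 23·36/199 + 26·49/199 + 29·64/199
 = 126/199 + 272/199 + 500/199 + 828/199 + 1274/199 + 1856/199
 = 4856/199

24.402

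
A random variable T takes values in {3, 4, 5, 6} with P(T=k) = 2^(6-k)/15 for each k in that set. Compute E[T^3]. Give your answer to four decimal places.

62.5333

E[T^3] = Σ t^3·P(T=t)
 = 27·8/15 + 64·4/15 + 125·2/15 + 216·1/15
 = 72/5 + 256/15 + 50/3 + 72/5
 = 938/15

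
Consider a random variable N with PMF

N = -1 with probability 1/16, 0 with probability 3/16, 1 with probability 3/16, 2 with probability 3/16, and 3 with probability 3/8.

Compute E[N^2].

E[N^2] = Σ n^2·P(N=n)
 = 1·1/16 + 0·3/16 + 1·3/16 + 4·3/16 + 9·3/8
 = 1/16 + 0 + 3/16 + 3/4 + 27/8
 = 35/8

4.375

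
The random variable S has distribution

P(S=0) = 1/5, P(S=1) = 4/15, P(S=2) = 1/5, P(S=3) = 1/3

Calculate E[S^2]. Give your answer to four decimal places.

E[S^2] = Σ s^2·P(S=s)
 = 0·1/5 + 1·4/15 + 4·1/5 + 9·1/3
 = 0 + 4/15 + 4/5 + 3
 = 61/15

4.0667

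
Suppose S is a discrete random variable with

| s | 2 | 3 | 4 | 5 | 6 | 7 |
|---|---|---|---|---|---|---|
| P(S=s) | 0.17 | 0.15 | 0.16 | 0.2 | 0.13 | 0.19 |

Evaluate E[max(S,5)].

5.51

E[max(S,5)] = Σ max(s,5)·P(S=s)
 = 5·0.17 + 5·0.15 + 5·0.16 + 5·0.2 + 6·0.13 + 7·0.19
 = 0.85 + 0.75 + 0.8 + 1 + 0.78 + 1.33
 = 5.51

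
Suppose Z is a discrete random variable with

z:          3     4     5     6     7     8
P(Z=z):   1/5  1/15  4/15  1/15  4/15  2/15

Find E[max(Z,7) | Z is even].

P(Z is even) = 1/15 + 1/15 + 2/15 = 4/15.
E[max(Z,7) | Z is even] = [7·1/15 + 7·1/15 + 8·2/15] / (4/15)
 = 2 / (4/15)
 = 15/2

7.5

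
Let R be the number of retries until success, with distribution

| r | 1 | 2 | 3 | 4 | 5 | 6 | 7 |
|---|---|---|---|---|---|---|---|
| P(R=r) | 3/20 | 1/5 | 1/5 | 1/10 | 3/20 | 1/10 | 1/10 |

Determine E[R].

3.6

E[R] = Σ r·P(R=r)
 = 1·3/20 + 2·1/5 + 3·1/5 + 4·1/10 + 5·3/20 + 6·1/10 + 7·1/10
 = 3/20 + 2/5 + 3/5 + 2/5 + 3/4 + 3/5 + 7/10
 = 18/5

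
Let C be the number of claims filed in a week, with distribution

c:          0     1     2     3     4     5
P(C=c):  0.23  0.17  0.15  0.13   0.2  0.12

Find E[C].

2.26

E[C] = Σ c·P(C=c)
 = 0·0.23 + 1·0.17 + 2·0.15 + 3·0.13 + 4·0.2 + 5·0.12
 = 0 + 0.17 + 0.3 + 0.39 + 0.8 + 0.6
 = 2.26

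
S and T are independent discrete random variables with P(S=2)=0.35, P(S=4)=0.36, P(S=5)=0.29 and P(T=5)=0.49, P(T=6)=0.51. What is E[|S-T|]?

E[|S-T|] = Σ_s Σ_t |s-t| · P(S=s)P(T=t)
 = 3·0.1715 + 4·0.1785 + 1·0.1764 + 2·0.1836 + 0·0.1421 + 1·0.1479
 = 0.5145 + 0.714 + 0.1764 + 0.3672 + 0 + 0.1479
 = 1.92

1.92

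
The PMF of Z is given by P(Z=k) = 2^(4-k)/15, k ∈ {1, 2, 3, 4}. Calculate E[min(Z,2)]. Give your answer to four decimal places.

E[min(Z,2)] = Σ min(z,2)·P(Z=z)
 = 1·8/15 + 2·4/15 + 2·2/15 + 2·1/15
 = 8/15 + 8/15 + 4/15 + 2/15
 = 22/15

1.4667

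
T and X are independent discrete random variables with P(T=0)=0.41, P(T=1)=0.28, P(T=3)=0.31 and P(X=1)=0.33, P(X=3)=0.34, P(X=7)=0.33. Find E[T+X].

E[T+X] = Σ_t Σ_x (t+x) · P(T=t)P(X=x)
 = 1·0.1353 + 3·0.1394 + 7·0.1353 + 2·0.0924 + 4·0.0952 + 8·0.0924 + 4·0.1023 + 6·0.1054 + 10·0.1023
 = 0.1353 + 0.4182 + 0.9471 + 0.1848 + 0.3808 + 0.7392 + 0.4092 + 0.6324 + 1.023
 = 4.87

4.87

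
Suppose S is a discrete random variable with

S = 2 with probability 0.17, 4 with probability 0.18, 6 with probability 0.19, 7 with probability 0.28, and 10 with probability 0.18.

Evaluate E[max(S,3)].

E[max(S,3)] = Σ max(s,3)·P(S=s)
 = 3·0.17 + 4·0.18 + 6·0.19 + 7·0.28 + 10·0.18
 = 0.51 + 0.72 + 1.14 + 1.96 + 1.8
 = 6.13

6.13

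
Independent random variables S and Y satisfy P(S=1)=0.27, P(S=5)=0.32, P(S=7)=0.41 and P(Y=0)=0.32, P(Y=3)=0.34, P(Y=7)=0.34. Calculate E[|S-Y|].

3.244

E[|S-Y|] = Σ_s Σ_y |s-y| · P(S=s)P(Y=y)
 = 1·0.0864 + 2·0.0918 + 6·0.0918 + 5·0.1024 + 2·0.1088 + 2·0.1088 + 7·0.1312 + 4·0.1394 + 0·0.1394
 = 0.0864 + 0.1836 + 0.5508 + 0.512 + 0.2176 + 0.2176 + 0.9184 + 0.5576 + 0
 = 3.244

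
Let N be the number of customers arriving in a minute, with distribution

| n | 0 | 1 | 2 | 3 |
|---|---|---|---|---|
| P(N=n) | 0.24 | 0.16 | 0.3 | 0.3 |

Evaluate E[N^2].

4.06

E[N^2] = Σ n^2·P(N=n)
 = 0·0.24 + 1·0.16 + 4·0.3 + 9·0.3
 = 0 + 0.16 + 1.2 + 2.7
 = 4.06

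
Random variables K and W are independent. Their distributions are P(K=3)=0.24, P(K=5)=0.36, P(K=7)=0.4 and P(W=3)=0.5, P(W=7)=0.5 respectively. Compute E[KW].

E[KW] = Σ_k Σ_w kw · P(K=k)P(W=w)
 = 9·0.12 + 21·0.12 + 15·0.18 + 35·0.18 + 21·0.2 + 49·0.2
 = 1.08 + 2.52 + 2.7 + 6.3 + 4.2 + 9.8
 = 26.6

26.6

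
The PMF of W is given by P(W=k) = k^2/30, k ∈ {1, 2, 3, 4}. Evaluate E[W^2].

11.8

E[W^2] = Σ w^2·P(W=w)
 = 1·1/30 + 4·2/15 + 9·3/10 + 16·8/15
 = 1/30 + 8/15 + 27/10 + 128/15
 = 59/5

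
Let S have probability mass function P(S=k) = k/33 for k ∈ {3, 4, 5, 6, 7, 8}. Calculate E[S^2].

39

E[S^2] = Σ s^2·P(S=s)
 = 9·1/11 + 16·4/33 + 25·5/33 + 36·2/11 + 49·7/33 + 64·8/33
 = 9/11 + 64/33 + 125/33 + 72/11 + 343/33 + 512/33
 = 39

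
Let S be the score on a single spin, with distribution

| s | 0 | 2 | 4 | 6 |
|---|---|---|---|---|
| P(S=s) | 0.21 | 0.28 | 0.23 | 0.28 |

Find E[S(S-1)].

E[S(S-1)] = Σ s(s-1)·P(S=s)
 = 0·0.21 + 2·0.28 + 12·0.23 + 30·0.28
 = 0 + 0.56 + 2.76 + 8.4
 = 11.72

11.72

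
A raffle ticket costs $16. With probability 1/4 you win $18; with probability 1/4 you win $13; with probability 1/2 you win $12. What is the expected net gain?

E[payout] = 18·1/4 + 13·1/4 + 12·1/2
 = 9/2 + 13/4 + 6
 = 55/4
Net = 55/4 - 16 = -9/4

-2.25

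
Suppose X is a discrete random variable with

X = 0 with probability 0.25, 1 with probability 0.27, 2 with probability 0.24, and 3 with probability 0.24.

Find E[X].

E[X] = Σ x·P(X=x)
 = 0·0.25 + 1·0.27 + 2·0.24 + 3·0.24
 = 0 + 0.27 + 0.48 + 0.72
 = 1.47

1.47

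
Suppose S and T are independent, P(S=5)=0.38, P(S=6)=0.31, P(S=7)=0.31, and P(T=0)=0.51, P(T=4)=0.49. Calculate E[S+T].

7.89

E[S+T] = Σ_s Σ_t (s+t) · P(S=s)P(T=t)
 = 5·0.1938 + 9·0.1862 + 6·0.1581 + 10·0.1519 + 7·0.1581 + 11·0.1519
 = 0.969 + 1.6758 + 0.9486 + 1.519 + 1.1067 + 1.6709
 = 7.89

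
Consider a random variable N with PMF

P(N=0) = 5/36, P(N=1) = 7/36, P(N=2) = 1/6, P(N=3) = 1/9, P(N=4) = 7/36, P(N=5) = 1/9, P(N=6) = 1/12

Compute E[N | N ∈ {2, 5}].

3.2

P(N ∈ {2, 5}) = 1/6 + 1/9 = 5/18.
E[N | N ∈ {2, 5}] = [2·1/6 + 5·1/9] / (5/18)
 = 8/9 / (5/18)
 = 16/5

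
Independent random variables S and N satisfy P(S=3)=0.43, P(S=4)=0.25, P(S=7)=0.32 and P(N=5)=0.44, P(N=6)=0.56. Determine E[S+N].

E[S+N] = Σ_s Σ_n (s+n) · P(S=s)P(N=n)
 = 8·0.1892 + 9·0.2408 + 9·0.11 + 10·0.14 + 12·0.1408 + 13·0.1792
 = 1.5136 + 2.1672 + 0.99 + 1.4 + 1.6896 + 2.3296
 = 10.09

10.09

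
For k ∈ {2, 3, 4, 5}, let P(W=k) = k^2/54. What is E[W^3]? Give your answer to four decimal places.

81.9259

E[W^3] = Σ w^3·P(W=w)
 = 8·2/27 + 27·1/6 + 64·8/27 + 125·25/54
 = 16/27 + 9/2 + 512/27 + 3125/54
 = 2212/27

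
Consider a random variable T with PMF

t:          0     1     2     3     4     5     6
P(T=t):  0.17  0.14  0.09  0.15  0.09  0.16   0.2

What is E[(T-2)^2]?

E[(T-2)^2] = Σ (t-2)^2·P(T=t)
 = 4·0.17 + 1·0.14 + 0·0.09 + 1·0.15 + 4·0.09 + 9·0.16 + 16·0.2
 = 0.68 + 0.14 + 0 + 0.15 + 0.36 + 1.44 + 3.2
 = 5.97

5.97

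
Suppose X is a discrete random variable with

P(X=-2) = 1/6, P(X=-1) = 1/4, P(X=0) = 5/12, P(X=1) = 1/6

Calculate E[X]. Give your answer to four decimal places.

-0.4167

E[X] = Σ x·P(X=x)
 = (-2)·1/6 + (-1)·1/4 + 0·5/12 + 1·1/6
 = (-1/3) + (-1/4) + 0 + 1/6
 = -5/12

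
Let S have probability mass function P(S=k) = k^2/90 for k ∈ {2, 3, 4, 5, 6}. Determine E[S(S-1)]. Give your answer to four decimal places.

20.3778

E[S(S-1)] = Σ s(s-1)·P(S=s)
 = 2·2/45 + 6·1/10 + 12·8/45 + 20·5/18 + 30·2/5
 = 4/45 + 3/5 + 32/15 + 50/9 + 12
 = 917/45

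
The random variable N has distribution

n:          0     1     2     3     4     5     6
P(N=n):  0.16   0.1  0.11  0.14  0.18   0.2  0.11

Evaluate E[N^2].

E[N^2] = Σ n^2·P(N=n)
 = 0·0.16 + 1·0.1 + 4·0.11 + 9·0.14 + 16·0.18 + 25·0.2 + 36·0.11
 = 0 + 0.1 + 0.44 + 1.26 + 2.88 + 5 + 3.96
 = 13.64

13.64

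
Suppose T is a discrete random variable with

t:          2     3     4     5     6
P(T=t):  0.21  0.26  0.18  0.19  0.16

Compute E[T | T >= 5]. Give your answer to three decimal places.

5.457

P(T >= 5) = 0.19 + 0.16 = 0.35.
E[T | T >= 5] = [5·0.19 + 6·0.16] / 0.35
 = 1.91 / 0.35
 = 191/35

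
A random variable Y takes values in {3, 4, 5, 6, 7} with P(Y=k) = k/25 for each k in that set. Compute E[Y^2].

31

E[Y^2] = Σ y^2·P(Y=y)
 = 9·3/25 + 16·4/25 + 25·1/5 + 36·6/25 + 49·7/25
 = 27/25 + 64/25 + 5 + 216/25 + 343/25
 = 31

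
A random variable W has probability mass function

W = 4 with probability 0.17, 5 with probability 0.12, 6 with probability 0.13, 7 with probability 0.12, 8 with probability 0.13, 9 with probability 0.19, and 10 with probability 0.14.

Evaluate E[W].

E[W] = Σ w·P(W=w)
 = 4·0.17 + 5·0.12 + 6·0.13 + 7·0.12 + 8·0.13 + 9·0.19 + 10·0.14
 = 0.68 + 0.6 + 0.78 + 0.84 + 1.04 + 1.71 + 1.4
 = 7.05

7.05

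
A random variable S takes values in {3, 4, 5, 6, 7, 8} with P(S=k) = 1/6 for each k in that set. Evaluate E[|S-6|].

1.5

E[|S-6|] = Σ |s-6|·P(S=s)
 = 3·1/6 + 2·1/6 + 1·1/6 + 0·1/6 + 1·1/6 + 2·1/6
 = 1/2 + 1/3 + 1/6 + 0 + 1/6 + 1/3
 = 3/2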